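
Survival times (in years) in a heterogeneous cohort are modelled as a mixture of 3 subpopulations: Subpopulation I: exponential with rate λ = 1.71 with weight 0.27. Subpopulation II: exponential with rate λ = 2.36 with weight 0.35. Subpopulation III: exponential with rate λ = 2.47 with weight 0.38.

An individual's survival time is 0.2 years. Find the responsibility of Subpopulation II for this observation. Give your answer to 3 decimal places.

Apply Bayes' rule: the posterior for each component is proportional to its prior times its likelihood at x.
Component likelihoods at x = 0.2 years:
  p_I = 1.2147
  p_II = 1.47206
  p_III = 1.50715
Multiply by the mixture weights:
  π_I·p_I = 0.27 × 1.2147 = 0.327968
  π_II·p_II = 0.35 × 1.47206 = 0.51522
  π_III·p_III = 0.38 × 1.50715 = 0.572716
Marginal: 0.327968 + 0.51522 + 0.572716 = 1.4159
P(Subpopulation II | x) = 0.51522 / 1.4159 ≈ 0.364

0.364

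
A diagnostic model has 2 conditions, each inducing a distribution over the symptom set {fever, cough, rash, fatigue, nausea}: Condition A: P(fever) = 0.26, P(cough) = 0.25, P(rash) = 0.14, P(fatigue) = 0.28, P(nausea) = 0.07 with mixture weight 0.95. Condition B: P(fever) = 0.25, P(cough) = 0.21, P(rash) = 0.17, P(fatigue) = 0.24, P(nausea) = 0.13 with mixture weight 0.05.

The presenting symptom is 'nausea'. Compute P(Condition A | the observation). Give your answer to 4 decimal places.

Apply Bayes' rule: the posterior for each component is proportional to its prior times its likelihood at x.
Component likelihoods at x = 'nausea':
  p_A = P(nausea | comp) = 0.07
  p_B = P(nausea | comp) = 0.13
Multiply by the mixture weights:
  π_A·p_A = 0.95 × 0.07 = 0.0665
  π_B·p_B = 0.05 × 0.13 = 0.0065
Denominator: 0.0665 + 0.0065 = 0.073
Responsibility of Condition A: 0.0665 / 0.073 ≈ 0.9110

0.9110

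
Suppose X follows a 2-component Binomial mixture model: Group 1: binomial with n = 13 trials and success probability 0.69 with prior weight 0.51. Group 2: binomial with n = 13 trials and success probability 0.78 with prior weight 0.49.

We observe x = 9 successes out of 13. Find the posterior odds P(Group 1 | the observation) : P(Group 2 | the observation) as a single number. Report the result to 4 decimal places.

1.3612

Posterior odds = (w_i f_i(x)) / (w_j f_j(x)); the normalising sum cancels.
Binomial probabilities:
  p_1 = C(13,9)·0.69^9·0.31^4 = 715·0.0354521·0.00923521 = 0.234096
  p_2 = C(13,9)·0.78^9·0.22^4 = 715·0.106869·0.00234256 = 0.178998
Posterior odds = (w_1·p_1) / (w_2·p_2) = (0.51·0.234096) / (0.49·0.178998) = 0.119389 / 0.087709 ≈ 1.3612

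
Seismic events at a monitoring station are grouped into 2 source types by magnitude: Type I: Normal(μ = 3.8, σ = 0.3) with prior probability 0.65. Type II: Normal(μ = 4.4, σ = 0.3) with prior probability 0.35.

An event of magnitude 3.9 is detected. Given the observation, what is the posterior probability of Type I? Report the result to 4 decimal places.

Apply Bayes' rule: the posterior for each component is proportional to its prior times its likelihood at x.
Evaluate each component's likelihood at the observed value:
  p_I = (1/(0.3·√(2π)))·exp(−(3.9−3.8)²/(2·0.3²)) = 1.329808·exp(-0.05556) = 1.25794
  p_II = (1/(0.3·√(2π)))·exp(−(3.9−4.4)²/(2·0.3²)) = 1.329808·exp(-1.38889) = 0.33159
Weight by the priors:
  π_I·p_I = 0.65 × 1.25794 = 0.817664
  π_II·p_II = 0.35 × 0.33159 = 0.116057
Marginal: 0.817664 + 0.116057 = 0.93372
P(Type I | data) ≈ 0.8757

0.8757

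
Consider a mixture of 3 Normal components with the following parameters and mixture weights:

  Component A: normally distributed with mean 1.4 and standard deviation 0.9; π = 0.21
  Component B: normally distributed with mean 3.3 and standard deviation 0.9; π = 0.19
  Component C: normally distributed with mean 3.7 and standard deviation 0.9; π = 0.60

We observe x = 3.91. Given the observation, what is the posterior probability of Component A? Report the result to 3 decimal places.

0.006

Posterior ∝ prior × likelihood, so P(k | x) ∝ π_k f_k(x); normalise over all components.
Component likelihoods at x = 3.91:
  f_A = 0.00907231
  f_B = 0.352301
  f_C = 0.431365
Prior × likelihood for each component:
  π_A·f_A = 0.21 × 0.00907231 = 0.00190518
  π_B·f_B = 0.19 × 0.352301 = 0.0669372
  π_C·f_C = 0.60 × 0.431365 = 0.258819
Normaliser: 0.00190518 + 0.0669372 + 0.258819 = 0.327661
P(Component A | the observation) ≈ 0.006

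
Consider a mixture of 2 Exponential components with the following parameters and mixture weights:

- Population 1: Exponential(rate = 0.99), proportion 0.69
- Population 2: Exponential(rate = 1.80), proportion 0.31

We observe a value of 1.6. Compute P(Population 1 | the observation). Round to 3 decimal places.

0.817

By Bayes' theorem, P(k | x) = w_k f_k(x) / Σ_j w_j f_j(x).
Exponential densities:
  L_1 = 0.203101
  L_2 = 0.101043
Prior × likelihood for each component:
  w_1·L_1 = 0.69 × 0.203101 = 0.14014
  w_2·L_2 = 0.31 × 0.101043 = 0.0313232
Normaliser: 0.14014 + 0.0313232 = 0.171463
P(Population 1 | the observation) ≈ 0.817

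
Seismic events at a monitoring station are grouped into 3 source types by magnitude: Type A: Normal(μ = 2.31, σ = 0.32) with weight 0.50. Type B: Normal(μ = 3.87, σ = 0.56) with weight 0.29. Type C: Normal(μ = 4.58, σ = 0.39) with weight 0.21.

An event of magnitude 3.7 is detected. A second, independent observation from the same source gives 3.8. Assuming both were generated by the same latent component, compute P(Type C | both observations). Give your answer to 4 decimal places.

0.0164

P(component k | x) = π_k·f_k(x) / marginal(x), where marginal(x) = Σ_j π_j·f_j(x).
Since both observations come from the same component, the likelihood for component k is f_k(x₁)·f_k(x₂).
  L_A = [9.96759e-05] × [2.44266e-05] = 2.43475e-09
  L_B = [0.680316] × [0.706853] = 0.480883
  L_C = [0.0802167] × [0.138438] = 0.0111051
Prior × likelihood for each component:
  π_A·L_A = 0.50 × 2.43475e-09 = 1.21737e-09
  π_B·L_B = 0.29 × 0.480883 = 0.139456
  π_C·L_C = 0.21 × 0.0111051 = 0.00233206
Evidence: 1.21737e-09 + 0.139456 + 0.00233206 = 0.141788
P(Type C | x₁, x₂) = 0.00233206 / 0.141788 ≈ 0.0164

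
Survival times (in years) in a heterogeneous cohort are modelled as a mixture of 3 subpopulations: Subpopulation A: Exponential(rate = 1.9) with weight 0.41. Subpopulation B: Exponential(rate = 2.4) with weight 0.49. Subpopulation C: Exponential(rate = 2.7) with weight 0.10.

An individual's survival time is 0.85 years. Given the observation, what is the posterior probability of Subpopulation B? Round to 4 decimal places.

By Bayes' theorem, P(k | x) = P(Z=k) f_k(x) / Σ_j P(Z=j) f_j(x).
Evaluate each component's likelihood at the observed value:
  L_A = 1.9·e^(−1.9·0.85) = 1.9·e^(−1.6150) = 0.377892
  L_B = 2.4·e^(−2.4·0.85) = 2.4·e^(−2.0400) = 0.312069
  L_C = 2.7·e^(−2.7·0.85) = 2.7·e^(−2.2950) = 0.272056
Multiply by the mixture weights:
  P(Z=A)·L_A = 0.41 × 0.377892 = 0.154936
  P(Z=B)·L_B = 0.49 × 0.312069 = 0.152914
  P(Z=C)·L_C = 0.10 × 0.272056 = 0.0272056
Normaliser: 0.154936 + 0.152914 + 0.0272056 = 0.335055
P(Subpopulation B | x) ≈ 0.4564

0.4564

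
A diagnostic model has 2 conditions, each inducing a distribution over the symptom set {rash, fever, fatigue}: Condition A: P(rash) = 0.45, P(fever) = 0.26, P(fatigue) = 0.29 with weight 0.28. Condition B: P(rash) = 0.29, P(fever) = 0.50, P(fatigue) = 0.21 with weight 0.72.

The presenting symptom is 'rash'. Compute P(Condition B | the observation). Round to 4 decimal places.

0.6237

Apply Bayes' rule: the posterior for each component is proportional to its prior times its likelihood at x.
Component likelihoods at x = 'rash':
  L_A = P(rash | comp) = 0.45
  L_B = P(rash | comp) = 0.29
Multiply by the mixture weights:
  π_A·L_A = 0.28 × 0.45 = 0.126
  π_B·L_B = 0.72 × 0.29 = 0.2088
Denominator: 0.126 + 0.2088 = 0.3348
P(Condition B | the observation) ≈ 0.6237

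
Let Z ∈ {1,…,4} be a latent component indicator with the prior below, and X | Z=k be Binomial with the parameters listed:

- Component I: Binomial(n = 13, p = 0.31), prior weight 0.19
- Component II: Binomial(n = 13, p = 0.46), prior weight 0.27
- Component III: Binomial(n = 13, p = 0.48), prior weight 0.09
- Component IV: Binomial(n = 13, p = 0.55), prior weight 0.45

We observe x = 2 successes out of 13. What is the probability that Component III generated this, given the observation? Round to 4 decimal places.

0.0380

Apply Bayes' rule: the posterior for each component is proportional to its prior times its likelihood at x.
Component likelihoods at x = 2 successes out of 13:
  p_I = 0.12652
  p_II = 0.0187906
  p_III = 0.0135087
  p_IV = 0.00361541
Weight by the priors:
  w_I·p_I = 0.19 × 0.12652 = 0.0240387
  w_II·p_II = 0.27 × 0.0187906 = 0.00507347
  w_III·p_III = 0.09 × 0.0135087 = 0.00121578
  w_IV·p_IV = 0.45 × 0.00361541 = 0.00162693
Normaliser: 0.0240387 + 0.00507347 + 0.00121578 + 0.00162693 = 0.0319549
Responsibility of Component III: 0.00121578 / 0.0319549 ≈ 0.0380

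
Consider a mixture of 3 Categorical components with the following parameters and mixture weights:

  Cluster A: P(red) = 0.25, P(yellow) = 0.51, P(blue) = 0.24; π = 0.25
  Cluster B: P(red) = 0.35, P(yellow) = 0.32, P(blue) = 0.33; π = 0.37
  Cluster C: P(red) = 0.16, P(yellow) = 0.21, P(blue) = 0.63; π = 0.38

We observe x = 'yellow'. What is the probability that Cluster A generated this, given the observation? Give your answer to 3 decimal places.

P(component k | x) = π_k·f_k(x) / marginal(x), where marginal(x) = Σ_j π_j·f_j(x).
Evaluate each component's likelihood at the observed value:
  f_A = 0.51
  f_B = 0.32
  f_C = 0.21
Prior × likelihood for each component:
  π_A·f_A = 0.25 × 0.51 = 0.1275
  π_B·f_B = 0.37 × 0.32 = 0.1184
  π_C·f_C = 0.38 × 0.21 = 0.0798
Normaliser: 0.1275 + 0.1184 + 0.0798 = 0.3257
P(Cluster A | data) ≈ 0.391

0.391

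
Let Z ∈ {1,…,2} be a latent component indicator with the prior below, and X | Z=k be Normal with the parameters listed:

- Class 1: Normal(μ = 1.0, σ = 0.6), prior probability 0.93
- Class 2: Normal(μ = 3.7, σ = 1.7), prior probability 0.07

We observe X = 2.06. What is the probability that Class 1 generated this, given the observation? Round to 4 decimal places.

Posterior ∝ prior × likelihood, so P(k | x) ∝ π_k f_k(x); normalise over all components.
Normal densities:
  L_1 = 0.139643
  L_2 = 0.147357
Weight by the priors:
  π_1·L_1 = 0.93 × 0.139643 = 0.129868
  π_2·L_2 = 0.07 × 0.147357 = 0.010315
Denominator: 0.129868 + 0.010315 = 0.140183
P(Class 1 | data) = 0.129868 / 0.140183 ≈ 0.9264

0.9264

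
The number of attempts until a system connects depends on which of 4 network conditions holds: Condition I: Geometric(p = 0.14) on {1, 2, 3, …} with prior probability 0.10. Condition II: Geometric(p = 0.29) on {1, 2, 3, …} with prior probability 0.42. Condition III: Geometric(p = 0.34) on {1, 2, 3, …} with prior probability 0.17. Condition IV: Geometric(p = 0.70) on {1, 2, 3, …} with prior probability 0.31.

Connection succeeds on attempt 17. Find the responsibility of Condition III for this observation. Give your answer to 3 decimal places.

0.041

P(component k | x) = π_k·f_k(x) / marginal(x), where marginal(x) = Σ_j π_j·f_j(x).
Evaluate each component's likelihood at the observed value:
  L_I = 0.0125344
  L_II = 0.00120929
  L_III = 0.000440739
  L_IV = 3.01327e-09
Unnormalised posteriors:
  π_I·L_I = 0.10 × 0.0125344 = 0.00125344
  π_II·L_II = 0.42 × 0.00120929 = 0.000507903
  π_III·L_III = 0.17 × 0.000440739 = 7.49257e-05
  π_IV·L_IV = 0.31 × 3.01327e-09 = 9.34114e-10
Denominator: 0.00125344 + 0.000507903 + 7.49257e-05 + 9.34114e-10 = 0.00183627
P(Condition III | data) = 7.49257e-05 / 0.00183627 ≈ 0.041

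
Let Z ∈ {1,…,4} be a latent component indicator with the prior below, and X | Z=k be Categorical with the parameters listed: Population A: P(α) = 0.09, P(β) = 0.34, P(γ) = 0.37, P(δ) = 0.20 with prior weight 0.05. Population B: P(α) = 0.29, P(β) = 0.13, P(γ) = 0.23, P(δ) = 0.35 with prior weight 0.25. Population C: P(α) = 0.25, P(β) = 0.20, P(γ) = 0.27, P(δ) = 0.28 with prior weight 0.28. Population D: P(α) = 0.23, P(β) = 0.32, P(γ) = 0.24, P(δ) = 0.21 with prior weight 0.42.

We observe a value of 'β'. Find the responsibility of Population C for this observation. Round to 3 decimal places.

Posterior ∝ prior × likelihood, so P(k | x) ∝ π_k f_k(x); normalise over all components.
Categorical probabilities:
  L_A = P(β | comp) = 0.34
  L_B = P(β | comp) = 0.13
  L_C = P(β | comp) = 0.20
  L_D = P(β | comp) = 0.32
Prior × likelihood for each component:
  π_A·L_A = 0.05 × 0.34 = 0.017
  π_B·L_B = 0.25 × 0.13 = 0.0325
  π_C·L_C = 0.28 × 0.2 = 0.056
  π_D·L_D = 0.42 × 0.32 = 0.1344
Evidence: 0.017 + 0.0325 + 0.056 + 0.1344 = 0.2399
P(Population C | the observation) = 0.056 / 0.2399 ≈ 0.233

0.233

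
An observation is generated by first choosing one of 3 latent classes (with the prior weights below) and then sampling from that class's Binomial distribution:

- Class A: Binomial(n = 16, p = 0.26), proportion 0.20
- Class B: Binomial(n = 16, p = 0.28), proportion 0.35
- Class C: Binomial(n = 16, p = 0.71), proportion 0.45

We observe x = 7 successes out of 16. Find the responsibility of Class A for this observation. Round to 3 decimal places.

0.260

P(component k | x) = w_k·f_k(x) / marginal(x), where marginal(x) = Σ_j w_j·f_j(x).
Binomial probabilities:
  L_A = C(16,7)·0.26^7·0.74^9 = 11440·8.03181e-05·0.0665404 = 0.0611399
  L_B = C(16,7)·0.28^7·0.72^9 = 11440·0.000134929·0.0519987 = 0.0802647
  L_C = C(16,7)·0.71^7·0.29^9 = 11440·0.0909512·1.45071e-05 = 0.0150944
Multiply by the mixture weights:
  w_A·L_A = 0.20 × 0.0611399 = 0.012228
  w_B·L_B = 0.35 × 0.0802647 = 0.0280927
  w_C·L_C = 0.45 × 0.0150944 = 0.00679249
Sum: 0.012228 + 0.0280927 + 0.00679249 = 0.0471131
So the posterior for Class A is 0.012228 / 0.0471131 ≈ 0.260.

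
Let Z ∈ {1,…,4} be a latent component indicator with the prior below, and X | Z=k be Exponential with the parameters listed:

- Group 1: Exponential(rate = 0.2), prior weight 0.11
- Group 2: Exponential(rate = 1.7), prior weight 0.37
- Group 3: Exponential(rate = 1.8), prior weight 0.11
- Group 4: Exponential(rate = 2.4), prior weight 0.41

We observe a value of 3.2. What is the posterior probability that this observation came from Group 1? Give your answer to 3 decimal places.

P(component k | x) = w_k·f_k(x) / marginal(x), where marginal(x) = Σ_j w_j·f_j(x).
Exponential densities:
  f_1 = 0.105458
  f_2 = 0.00737712
  f_3 = 0.005672
  f_4 = 0.00110874
Weight by the priors:
  w_1·f_1 = 0.11 × 0.105458 = 0.0116004
  w_2·f_2 = 0.37 × 0.00737712 = 0.00272953
  w_3·f_3 = 0.11 × 0.005672 = 0.00062392
  w_4·f_4 = 0.41 × 0.00110874 = 0.000454583
Normaliser: 0.0116004 + 0.00272953 + 0.00062392 + 0.000454583 = 0.0154085
Responsibility of Group 1: 0.0116004 / 0.0154085 ≈ 0.753

0.753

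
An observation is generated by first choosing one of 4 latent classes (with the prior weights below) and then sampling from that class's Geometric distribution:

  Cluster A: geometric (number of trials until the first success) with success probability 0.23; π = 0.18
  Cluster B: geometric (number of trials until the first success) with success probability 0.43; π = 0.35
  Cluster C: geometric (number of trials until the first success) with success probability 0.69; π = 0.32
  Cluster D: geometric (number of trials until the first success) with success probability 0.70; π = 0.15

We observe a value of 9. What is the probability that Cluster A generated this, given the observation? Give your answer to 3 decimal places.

Posterior ∝ prior × likelihood, so P(k | x) ∝ π_k f_k(x); normalise over all components.
Component likelihoods at x = 9:
  L_A = 0.23·(1−0.23)^8 = 0.23·0.123574 = 0.0284219
  L_B = 0.43·(1−0.43)^8 = 0.43·0.0111429 = 0.00479145
  L_C = 0.69·(1−0.69)^8 = 0.69·8.52891e-05 = 5.88495e-05
  L_D = 0.70·(1−0.70)^8 = 0.70·6.561e-05 = 4.5927e-05
Unnormalised posteriors:
  π_A·L_A = 0.18 × 0.0284219 = 0.00511595
  π_B·L_B = 0.35 × 0.00479145 = 0.00167701
  π_C·L_C = 0.32 × 5.88495e-05 = 1.88318e-05
  π_D·L_D = 0.15 × 4.5927e-05 = 6.88905e-06
Denominator: 0.00511595 + 0.00167701 + 1.88318e-05 + 6.88905e-06 = 0.00681868
P(Cluster A | x) ≈ 0.750

0.750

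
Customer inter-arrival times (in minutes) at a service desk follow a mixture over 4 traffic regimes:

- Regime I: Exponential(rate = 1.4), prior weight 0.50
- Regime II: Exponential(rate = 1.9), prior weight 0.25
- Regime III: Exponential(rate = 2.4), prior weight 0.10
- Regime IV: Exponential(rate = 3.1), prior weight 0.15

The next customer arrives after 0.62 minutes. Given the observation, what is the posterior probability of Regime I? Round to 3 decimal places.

The responsibility of component k is π_k f_k(x) divided by Σ_j π_j f_j(x).
Component likelihoods at x = 0.62 minutes:
  L_I = 0.587706
  L_II = 0.584998
  L_III = 0.541977
  L_IV = 0.453574
Multiply by the mixture weights:
  π_I·L_I = 0.50 × 0.587706 = 0.293853
  π_II·L_II = 0.25 × 0.584998 = 0.14625
  π_III·L_III = 0.10 × 0.541977 = 0.0541977
  π_IV·L_IV = 0.15 × 0.453574 = 0.068036
Sum: 0.293853 + 0.14625 + 0.0541977 + 0.068036 = 0.562337
So the posterior for Regime I is 0.293853 / 0.562337 ≈ 0.523.

0.523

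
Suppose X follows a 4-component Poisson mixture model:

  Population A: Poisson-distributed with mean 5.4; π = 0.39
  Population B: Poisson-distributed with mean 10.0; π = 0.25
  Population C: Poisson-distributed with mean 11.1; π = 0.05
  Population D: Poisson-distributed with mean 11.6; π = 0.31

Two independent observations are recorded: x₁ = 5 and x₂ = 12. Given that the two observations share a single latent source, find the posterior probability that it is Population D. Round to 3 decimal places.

By Bayes' theorem, P(k | x) = π_k f_k(x) / Σ_j π_j f_j(x).
Since both observations come from the same component, the likelihood for component k is f_k(x₁)·f_k(x₂).
  f_A = [0.172821] × [0.00579693] = 0.00100183
  f_B = [0.0378333] × [0.0947803] = 0.00358585
  f_C = [0.021221] × [0.110375] = 0.00234226
  f_D = [0.0160433] × [0.113591] = 0.00182237
Weight by the priors:
  π_A·f_A = 0.39 × 0.00100183 = 0.000390715
  π_B·f_B = 0.25 × 0.00358585 = 0.000896463
  π_C·f_C = 0.05 × 0.00234226 = 0.000117113
  π_D·f_D = 0.31 × 0.00182237 = 0.000564933
Marginal: 0.000390715 + 0.000896463 + 0.000117113 + 0.000564933 = 0.00196922
Responsibility of Population D: 0.000564933 / 0.00196922 ≈ 0.287

0.287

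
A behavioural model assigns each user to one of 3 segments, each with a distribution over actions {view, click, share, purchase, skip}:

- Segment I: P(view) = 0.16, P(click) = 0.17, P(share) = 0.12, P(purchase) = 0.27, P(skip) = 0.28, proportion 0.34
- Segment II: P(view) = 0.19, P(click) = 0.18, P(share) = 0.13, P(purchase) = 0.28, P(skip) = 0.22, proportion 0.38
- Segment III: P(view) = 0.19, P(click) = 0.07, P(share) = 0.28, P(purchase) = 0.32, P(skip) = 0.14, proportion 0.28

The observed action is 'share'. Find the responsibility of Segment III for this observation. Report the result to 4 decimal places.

0.4650

P(component k | x) = w_k·f_k(x) / marginal(x), where marginal(x) = Σ_j w_j·f_j(x).
Categorical probabilities:
  p_I = 0.12
  p_II = 0.13
  p_III = 0.28
Prior × likelihood for each component:
  w_I·p_I = 0.34 × 0.12 = 0.0408
  w_II·p_II = 0.38 × 0.13 = 0.0494
  w_III·p_III = 0.28 × 0.28 = 0.0784
Evidence: 0.0408 + 0.0494 + 0.0784 = 0.1686
Responsibility of Segment III: 0.0784 / 0.1686 ≈ 0.4650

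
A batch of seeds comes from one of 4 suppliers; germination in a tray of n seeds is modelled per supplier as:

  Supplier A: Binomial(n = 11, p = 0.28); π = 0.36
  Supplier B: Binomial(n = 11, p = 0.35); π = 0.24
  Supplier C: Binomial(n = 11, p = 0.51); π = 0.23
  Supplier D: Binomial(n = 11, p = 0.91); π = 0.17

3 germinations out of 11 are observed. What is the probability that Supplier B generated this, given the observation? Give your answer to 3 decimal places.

0.328

Apply Bayes' rule: the posterior for each component is proportional to its prior times its likelihood at x.
Binomial probabilities:
  f_A = C(11,3)·0.28^3·0.72^8 = 165·0.021952·0.0722204 = 0.261588
  f_B = C(11,3)·0.35^3·0.65^8 = 165·0.042875·0.0318645 = 0.225421
  f_C = C(11,3)·0.51^3·0.49^8 = 165·0.132651·0.00332329 = 0.0727383
  f_D = C(11,3)·0.91^3·0.09^8 = 165·0.753571·4.30467e-09 = 5.3524e-07
Prior × likelihood for each component:
  π_A·f_A = 0.36 × 0.261588 = 0.0941717
  π_B·f_B = 0.24 × 0.225421 = 0.0541011
  π_C·f_C = 0.23 × 0.0727383 = 0.0167298
  π_D·f_D = 0.17 × 5.3524e-07 = 9.09907e-08
Normaliser: 0.0941717 + 0.0541011 + 0.0167298 + 9.09907e-08 = 0.165003
P(Supplier B | 3 germinations out of 11) ≈ 0.328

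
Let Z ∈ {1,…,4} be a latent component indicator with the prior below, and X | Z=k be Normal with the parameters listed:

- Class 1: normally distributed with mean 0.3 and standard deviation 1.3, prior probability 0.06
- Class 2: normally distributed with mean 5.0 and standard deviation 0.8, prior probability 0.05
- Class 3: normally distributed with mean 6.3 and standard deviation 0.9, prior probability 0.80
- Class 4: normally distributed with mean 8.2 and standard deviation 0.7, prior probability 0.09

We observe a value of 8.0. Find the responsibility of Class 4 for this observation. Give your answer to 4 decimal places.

0.4525

Posterior ∝ prior × likelihood, so P(k | x) ∝ π_k f_k(x); normalise over all components.
Evaluate each component's likelihood at the observed value:
  L_1 = 7.39307e-09
  L_2 = 0.000440745
  L_3 = 0.0744574
  L_4 = 0.547124
Weight by the priors:
  π_1·L_1 = 0.06 × 7.39307e-09 = 4.43584e-10
  π_2·L_2 = 0.05 × 0.000440745 = 2.20372e-05
  π_3·L_3 = 0.80 × 0.0744574 = 0.0595659
  π_4·L_4 = 0.09 × 0.547124 = 0.0492412
Normaliser: 4.43584e-10 + 2.20372e-05 + 0.0595659 + 0.0492412 = 0.108829
P(Class 4 | the observation) = 0.0492412 / 0.108829 ≈ 0.4525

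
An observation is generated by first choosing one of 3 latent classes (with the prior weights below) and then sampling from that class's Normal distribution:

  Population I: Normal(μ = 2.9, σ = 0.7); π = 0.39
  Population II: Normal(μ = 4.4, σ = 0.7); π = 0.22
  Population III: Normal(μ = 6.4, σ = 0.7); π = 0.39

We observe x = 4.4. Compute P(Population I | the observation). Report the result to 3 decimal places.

By Bayes' theorem, P(k | x) = π_k f_k(x) / Σ_j π_j f_j(x).
Component likelihoods at x = 4.4:
  f_I = 0.057373
  f_II = 0.569918
  f_III = 0.00962014
Prior × likelihood for each component:
  π_I·f_I = 0.39 × 0.057373 = 0.0223755
  π_II·f_II = 0.22 × 0.569918 = 0.125382
  π_III·f_III = 0.39 × 0.00962014 = 0.00375186
Marginal: 0.0223755 + 0.125382 + 0.00375186 = 0.151509
Responsibility of Population I: 0.0223755 / 0.151509 ≈ 0.148

0.148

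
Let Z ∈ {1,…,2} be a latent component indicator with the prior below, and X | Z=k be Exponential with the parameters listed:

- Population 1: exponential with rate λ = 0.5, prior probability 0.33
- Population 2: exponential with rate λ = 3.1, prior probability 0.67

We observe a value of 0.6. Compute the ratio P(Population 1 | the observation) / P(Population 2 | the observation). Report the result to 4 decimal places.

The posterior odds equal the prior odds times the likelihood ratio: (w_i/w_j)·(f_i(x)/f_j(x)).
Evaluate each component's likelihood at the observed value:
  p_1 = 0.370409
  p_2 = 0.482585
0.122235 / 0.323332 ≈ 0.3780

0.3780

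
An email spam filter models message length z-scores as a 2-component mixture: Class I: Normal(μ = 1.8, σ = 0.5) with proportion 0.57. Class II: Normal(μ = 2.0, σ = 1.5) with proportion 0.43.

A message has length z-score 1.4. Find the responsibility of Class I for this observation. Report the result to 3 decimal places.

By Bayes' theorem, P(k | x) = w_k f_k(x) / Σ_j w_j f_j(x).
Normal densities:
  f_I = 0.579383
  f_II = 0.245513
Multiply by the mixture weights:
  w_I·f_I = 0.57 × 0.579383 = 0.330248
  w_II·f_II = 0.43 × 0.245513 = 0.105571
Marginal: 0.330248 + 0.105571 = 0.435819
P(Class I | the observation) ≈ 0.758

0.758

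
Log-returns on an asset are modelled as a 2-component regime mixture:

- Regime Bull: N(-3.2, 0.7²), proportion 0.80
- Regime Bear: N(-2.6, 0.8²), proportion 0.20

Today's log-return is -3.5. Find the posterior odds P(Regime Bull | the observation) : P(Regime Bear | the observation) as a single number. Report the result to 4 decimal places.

Posterior odds = (P(Z=i) f_i(x)) / (P(Z=j) f_j(x)); the normalising sum cancels.
Component likelihoods at x = -3.5:
  p_Bull = (1/(0.7·√(2π)))·exp(−(-3.5−-3.2)²/(2·0.7²)) = 0.569918·exp(-0.09184) = 0.51991
  p_Bear = (1/(0.8·√(2π)))·exp(−(-3.5−-2.6)²/(2·0.8²)) = 0.498678·exp(-0.63281) = 0.264846
0.415928 / 0.0529692 ≈ 7.8523

7.8523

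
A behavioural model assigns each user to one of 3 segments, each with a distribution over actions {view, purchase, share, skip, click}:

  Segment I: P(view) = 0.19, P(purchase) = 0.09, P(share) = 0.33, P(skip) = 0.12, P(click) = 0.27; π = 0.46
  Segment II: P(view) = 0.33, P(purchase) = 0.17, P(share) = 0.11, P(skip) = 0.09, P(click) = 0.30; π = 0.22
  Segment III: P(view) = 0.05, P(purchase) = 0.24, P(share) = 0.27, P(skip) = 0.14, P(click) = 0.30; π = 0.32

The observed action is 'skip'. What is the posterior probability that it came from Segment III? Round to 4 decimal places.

0.3740

P(component k | x) = w_k·f_k(x) / marginal(x), where marginal(x) = Σ_j w_j·f_j(x).
Evaluate each component's likelihood at the observed value:
  p_I = 0.12
  p_II = 0.09
  p_III = 0.14
Prior × likelihood for each component:
  w_I·p_I = 0.46 × 0.12 = 0.0552
  w_II·p_II = 0.22 × 0.09 = 0.0198
  w_III·p_III = 0.32 × 0.14 = 0.0448
Marginal: 0.0552 + 0.0198 + 0.0448 = 0.1198
So the posterior for Segment III is 0.0448 / 0.1198 ≈ 0.3740.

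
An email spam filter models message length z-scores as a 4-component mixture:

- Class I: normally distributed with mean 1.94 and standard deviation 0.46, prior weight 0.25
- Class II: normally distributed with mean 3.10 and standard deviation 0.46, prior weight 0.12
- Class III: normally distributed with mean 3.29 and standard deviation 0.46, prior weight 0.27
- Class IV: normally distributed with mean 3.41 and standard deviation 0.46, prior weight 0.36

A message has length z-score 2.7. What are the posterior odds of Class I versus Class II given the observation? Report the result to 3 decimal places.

Posterior odds = (P(Z=i) f_i(x)) / (P(Z=j) f_j(x)); the normalising sum cancels.
Evaluate each component's likelihood at the observed value:
  p_I = (1/(0.46·√(2π)))·exp(−(2.7−1.94)²/(2·0.46²)) = 0.867266·exp(-1.36484) = 0.221519
  p_II = (1/(0.46·√(2π)))·exp(−(2.7−3.10)²/(2·0.46²)) = 0.867266·exp(-0.37807) = 0.594234
  p_III = (1/(0.46·√(2π)))·exp(−(2.7−3.29)²/(2·0.46²)) = 0.867266·exp(-0.82254) = 0.381001
  p_IV = (1/(0.46·√(2π)))·exp(−(2.7−3.41)²/(2·0.46²)) = 0.867266·exp(-1.19116) = 0.263534
0.0553796 / 0.0713081 ≈ 0.777

0.777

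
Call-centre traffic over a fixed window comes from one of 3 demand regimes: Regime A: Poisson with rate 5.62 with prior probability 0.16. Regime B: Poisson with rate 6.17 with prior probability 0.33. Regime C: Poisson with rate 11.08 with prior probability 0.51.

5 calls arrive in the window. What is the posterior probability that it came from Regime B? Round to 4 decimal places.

Apply Bayes' rule: the posterior for each component is proportional to its prior times its likelihood at x.
Component likelihoods at x = 5 calls:
  L_A = 0.169342
  L_B = 0.155829
  L_C = 0.0214553
Multiply by the mixture weights:
  π_A·L_A = 0.16 × 0.169342 = 0.0270948
  π_B·L_B = 0.33 × 0.155829 = 0.0514235
  π_C·L_C = 0.51 × 0.0214553 = 0.0109422
Denominator: 0.0270948 + 0.0514235 + 0.0109422 = 0.0894605
P(Regime B | x) ≈ 0.5748

0.5748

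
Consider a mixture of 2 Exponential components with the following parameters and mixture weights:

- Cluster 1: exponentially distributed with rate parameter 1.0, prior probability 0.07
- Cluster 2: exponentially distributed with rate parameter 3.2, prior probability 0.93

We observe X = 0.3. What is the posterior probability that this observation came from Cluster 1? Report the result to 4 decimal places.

By Bayes' theorem, P(k | x) = w_k f_k(x) / Σ_j w_j f_j(x).
Exponential densities:
  f_1 = 1.0·e^(−1.0·0.3) = 1.0·e^(−0.3000) = 0.740818
  f_2 = 3.2·e^(−3.2·0.3) = 3.2·e^(−0.9600) = 1.22526
Weight by the priors:
  w_1·f_1 = 0.07 × 0.740818 = 0.0518573
  w_2·f_2 = 0.93 × 1.22526 = 1.13949
Denominator: 0.0518573 + 1.13949 = 1.19135
P(Cluster 1 | the observation) = 0.0518573 / 1.19135 ≈ 0.0435

0.0435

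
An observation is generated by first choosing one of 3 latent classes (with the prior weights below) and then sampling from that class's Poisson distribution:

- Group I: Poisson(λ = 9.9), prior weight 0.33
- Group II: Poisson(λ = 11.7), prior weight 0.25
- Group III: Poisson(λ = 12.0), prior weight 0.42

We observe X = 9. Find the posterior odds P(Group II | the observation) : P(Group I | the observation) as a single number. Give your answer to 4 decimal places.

Posterior odds = (π_i f_i(x)) / (π_j f_j(x)); the normalising sum cancels.
Poisson probabilities:
  L_I = 0.12631
  L_II = 0.0938997
  L_III = 0.0873644
0.0234749 / 0.0416824 ≈ 0.5632

0.5632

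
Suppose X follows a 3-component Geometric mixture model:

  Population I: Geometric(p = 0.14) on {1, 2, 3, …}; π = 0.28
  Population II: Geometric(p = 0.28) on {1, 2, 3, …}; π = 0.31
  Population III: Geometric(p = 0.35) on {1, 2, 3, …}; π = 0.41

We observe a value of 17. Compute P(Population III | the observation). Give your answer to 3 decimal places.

Posterior ∝ prior × likelihood, so P(k | x) ∝ w_k f_k(x); normalise over all components.
Geometric probabilities:
  p_I = 0.14·(1−0.14)^16 = 0.14·0.0895314 = 0.0125344
  p_II = 0.28·(1−0.28)^16 = 0.28·0.00521579 = 0.00146042
  p_III = 0.35·(1−0.35)^16 = 0.35·0.00101535 = 0.000355371
Prior × likelihood for each component:
  w_I·p_I = 0.28 × 0.0125344 = 0.00350963
  w_II·p_II = 0.31 × 0.00146042 = 0.00045273
  w_III·p_III = 0.41 × 0.000355371 = 0.000145702
Evidence: 0.00350963 + 0.00045273 + 0.000145702 = 0.00410806
P(Population III | data) ≈ 0.035

0.035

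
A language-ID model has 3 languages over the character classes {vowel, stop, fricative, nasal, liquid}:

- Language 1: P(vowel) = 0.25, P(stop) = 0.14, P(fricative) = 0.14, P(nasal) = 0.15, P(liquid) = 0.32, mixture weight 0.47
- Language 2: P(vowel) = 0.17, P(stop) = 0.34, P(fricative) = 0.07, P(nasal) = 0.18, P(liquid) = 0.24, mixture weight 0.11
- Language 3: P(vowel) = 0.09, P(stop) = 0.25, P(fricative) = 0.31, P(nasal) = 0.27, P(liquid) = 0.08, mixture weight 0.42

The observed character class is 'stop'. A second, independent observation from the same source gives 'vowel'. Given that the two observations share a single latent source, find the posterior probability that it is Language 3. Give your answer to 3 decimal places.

Apply Bayes' rule: the posterior for each component is proportional to its prior times its likelihood at x.
Since both observations come from the same component, the likelihood for component k is f_k(x₁)·f_k(x₂).
  p_1 = [P(stop | comp) = 0.14] × [0.25] = 0.035
  p_2 = [P(stop | comp) = 0.34] × [0.17] = 0.0578
  p_3 = [P(stop | comp) = 0.25] × [0.09] = 0.0225
Unnormalised posteriors:
  π_1·p_1 = 0.47 × 0.035 = 0.01645
  π_2·p_2 = 0.11 × 0.0578 = 0.006358
  π_3·p_3 = 0.42 × 0.0225 = 0.00945
Sum: 0.01645 + 0.006358 + 0.00945 = 0.032258
Responsibility of Language 3: 0.00945 / 0.032258 ≈ 0.293

0.293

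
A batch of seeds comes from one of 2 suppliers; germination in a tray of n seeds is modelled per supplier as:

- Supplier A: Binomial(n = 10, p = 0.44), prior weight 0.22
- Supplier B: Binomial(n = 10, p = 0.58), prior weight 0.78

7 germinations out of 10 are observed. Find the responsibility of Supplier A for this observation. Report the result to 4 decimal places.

0.0882

By Bayes' theorem, P(k | x) = π_k f_k(x) / Σ_j π_j f_j(x).
Component likelihoods at x = 7 germinations out of 10:
  f_A = 0.0672844
  f_B = 0.196302
Multiply by the mixture weights:
  π_A·f_A = 0.22 × 0.0672844 = 0.0148026
  π_B·f_B = 0.78 × 0.196302 = 0.153116
Evidence: 0.0148026 + 0.153116 = 0.167918
So the posterior for Supplier A is 0.0148026 / 0.167918 ≈ 0.0882.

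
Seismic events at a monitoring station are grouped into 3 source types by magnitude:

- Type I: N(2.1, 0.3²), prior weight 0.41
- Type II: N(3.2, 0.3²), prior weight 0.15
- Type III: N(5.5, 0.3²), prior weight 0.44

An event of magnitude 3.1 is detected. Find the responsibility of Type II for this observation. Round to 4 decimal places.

0.9890

P(component k | x) = w_k·f_k(x) / marginal(x), where marginal(x) = Σ_j w_j·f_j(x).
Normal densities:
  L_I = (1/(0.3·√(2π)))·exp(−(3.1−2.1)²/(2·0.3²)) = 1.329808·exp(-5.55556) = 0.00514093
  L_II = (1/(0.3·√(2π)))·exp(−(3.1−3.2)²/(2·0.3²)) = 1.329808·exp(-0.05556) = 1.25794
  L_III = (1/(0.3·√(2π)))·exp(−(3.1−5.5)²/(2·0.3²)) = 1.329808·exp(-32.00000) = 1.68409e-14
Multiply by the mixture weights:
  w_I·L_I = 0.41 × 0.00514093 = 0.00210778
  w_II·L_II = 0.15 × 1.25794 = 0.188692
  w_III·L_III = 0.44 × 1.68409e-14 = 7.41e-15
Denominator: 0.00210778 + 0.188692 + 7.41e-15 = 0.190799
P(Type II | 3.1) = 0.188692 / 0.190799 ≈ 0.9890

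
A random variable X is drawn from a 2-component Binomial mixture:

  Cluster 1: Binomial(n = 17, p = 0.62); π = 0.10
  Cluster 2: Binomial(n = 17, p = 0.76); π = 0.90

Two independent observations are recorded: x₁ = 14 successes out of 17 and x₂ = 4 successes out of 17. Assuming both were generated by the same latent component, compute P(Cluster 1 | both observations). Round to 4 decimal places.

By Bayes' theorem, P(k | x) = P(Z=k) f_k(x) / Σ_j P(Z=j) f_j(x).
Since both observations come from the same component, the likelihood for component k is f_k(x₁)·f_k(x₂).
  L_1 = [0.0462747] × [0.00121152] = 5.60627e-05
  L_2 = [0.20162] × [6.95949e-06] = 1.40317e-06
Weight by the priors:
  P(Z=1)·L_1 = 0.10 × 5.60627e-05 = 5.60627e-06
  P(Z=2)·L_2 = 0.90 × 1.40317e-06 = 1.26285e-06
Normaliser: 5.60627e-06 + 1.26285e-06 = 6.86912e-06
So the posterior for Cluster 1 is 5.60627e-06 / 6.86912e-06 ≈ 0.8162.

0.8162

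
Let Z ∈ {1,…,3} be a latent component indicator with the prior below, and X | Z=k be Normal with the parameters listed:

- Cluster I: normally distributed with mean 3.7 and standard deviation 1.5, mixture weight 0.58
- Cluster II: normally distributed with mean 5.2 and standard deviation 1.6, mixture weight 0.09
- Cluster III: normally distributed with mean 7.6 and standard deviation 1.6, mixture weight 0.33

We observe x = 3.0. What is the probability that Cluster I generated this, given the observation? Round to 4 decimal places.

0.9323

By Bayes' theorem, P(k | x) = w_k f_k(x) / Σ_j w_j f_j(x).
Evaluate each component's likelihood at the observed value:
  p_I = (1/(1.5·√(2π)))·exp(−(3.0−3.7)²/(2·1.5²)) = 0.265962·exp(-0.10889) = 0.238522
  p_II = (1/(1.6·√(2π)))·exp(−(3.0−5.2)²/(2·1.6²)) = 0.249339·exp(-0.94531) = 0.0968827
  p_III = (1/(1.6·√(2π)))·exp(−(3.0−7.6)²/(2·1.6²)) = 0.249339·exp(-4.13281) = 0.00399883
Multiply by the mixture weights:
  w_I·p_I = 0.58 × 0.238522 = 0.138343
  w_II·p_II = 0.09 × 0.0968827 = 0.00871944
  w_III·p_III = 0.33 × 0.00399883 = 0.00131961
Denominator: 0.138343 + 0.00871944 + 0.00131961 = 0.148382
So the posterior for Cluster I is 0.138343 / 0.148382 ≈ 0.9323.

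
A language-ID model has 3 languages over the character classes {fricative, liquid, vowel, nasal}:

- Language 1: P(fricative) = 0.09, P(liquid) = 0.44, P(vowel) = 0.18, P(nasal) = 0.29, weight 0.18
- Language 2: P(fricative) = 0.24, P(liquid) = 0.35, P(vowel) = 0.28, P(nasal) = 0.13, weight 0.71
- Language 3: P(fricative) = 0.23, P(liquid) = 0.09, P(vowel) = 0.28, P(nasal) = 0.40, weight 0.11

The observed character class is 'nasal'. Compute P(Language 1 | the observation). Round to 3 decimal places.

The responsibility of component k is π_k f_k(x) divided by Σ_j π_j f_j(x).
Component likelihoods at x = 'nasal':
  p_1 = P(nasal | comp) = 0.29
  p_2 = P(nasal | comp) = 0.13
  p_3 = P(nasal | comp) = 0.40
Multiply by the mixture weights:
  π_1·p_1 = 0.18 × 0.29 = 0.0522
  π_2·p_2 = 0.71 × 0.13 = 0.0923
  π_3·p_3 = 0.11 × 0.4 = 0.044
Sum: 0.0522 + 0.0923 + 0.044 = 0.1885
So the posterior for Language 1 is 0.0522 / 0.1885 ≈ 0.277.

0.277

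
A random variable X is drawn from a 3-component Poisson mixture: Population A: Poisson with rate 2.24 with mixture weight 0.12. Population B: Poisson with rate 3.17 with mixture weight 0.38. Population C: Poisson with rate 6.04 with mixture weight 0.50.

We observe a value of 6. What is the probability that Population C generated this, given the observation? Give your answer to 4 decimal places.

Posterior ∝ prior × likelihood, so P(k | x) ∝ P(Z=k) f_k(x); normalise over all components.
Evaluate each component's likelihood at the observed value:
  p_A = 0.0186782
  p_B = 0.0591983
  p_C = 0.160602
Prior × likelihood for each component:
  P(Z=A)·p_A = 0.12 × 0.0186782 = 0.00224139
  P(Z=B)·p_B = 0.38 × 0.0591983 = 0.0224954
  P(Z=C)·p_C = 0.50 × 0.160602 = 0.0803009
Normaliser: 0.00224139 + 0.0224954 + 0.0803009 = 0.105038
Responsibility of Population C: 0.0803009 / 0.105038 ≈ 0.7645

0.7645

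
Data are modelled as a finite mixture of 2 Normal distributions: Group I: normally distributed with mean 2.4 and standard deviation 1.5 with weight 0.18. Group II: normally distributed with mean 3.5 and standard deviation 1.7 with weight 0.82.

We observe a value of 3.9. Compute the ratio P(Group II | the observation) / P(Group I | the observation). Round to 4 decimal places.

Posterior odds = (P(Z=i) f_i(x)) / (P(Z=j) f_j(x)); the normalising sum cancels.
Normal densities:
  p_I = 0.161314
  p_II = 0.228265
0.187177 / 0.0290365 ≈ 6.4463

6.4463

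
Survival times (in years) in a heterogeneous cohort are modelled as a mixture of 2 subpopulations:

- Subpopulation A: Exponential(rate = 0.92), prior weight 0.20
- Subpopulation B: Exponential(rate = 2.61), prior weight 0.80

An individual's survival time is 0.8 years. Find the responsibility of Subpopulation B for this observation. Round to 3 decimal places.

0.746

Apply Bayes' rule: the posterior for each component is proportional to its prior times its likelihood at x.
Evaluate each component's likelihood at the observed value:
  L_A = 0.92·e^(−0.92·0.8) = 0.92·e^(−0.7360) = 0.440704
  L_B = 2.61·e^(−2.61·0.8) = 2.61·e^(−2.0880) = 0.32347
Multiply by the mixture weights:
  P(Z=A)·L_A = 0.20 × 0.440704 = 0.0881408
  P(Z=B)·L_B = 0.80 × 0.32347 = 0.258776
Sum: 0.0881408 + 0.258776 = 0.346917
P(Subpopulation B | the observation) ≈ 0.746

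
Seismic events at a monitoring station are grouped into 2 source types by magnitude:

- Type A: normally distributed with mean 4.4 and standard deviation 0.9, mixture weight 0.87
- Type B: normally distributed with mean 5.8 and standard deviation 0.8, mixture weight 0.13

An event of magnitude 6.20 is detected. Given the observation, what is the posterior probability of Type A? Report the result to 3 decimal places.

By Bayes' theorem, P(k | x) = π_k f_k(x) / Σ_j π_j f_j(x).
Evaluate each component's likelihood at the observed value:
  L_A = 0.05999
  L_B = 0.440082
Weight by the priors:
  π_A·L_A = 0.87 × 0.05999 = 0.0521913
  π_B·L_B = 0.13 × 0.440082 = 0.0572106
Marginal: 0.0521913 + 0.0572106 = 0.109402
Responsibility of Type A: 0.0521913 / 0.109402 ≈ 0.477

0.477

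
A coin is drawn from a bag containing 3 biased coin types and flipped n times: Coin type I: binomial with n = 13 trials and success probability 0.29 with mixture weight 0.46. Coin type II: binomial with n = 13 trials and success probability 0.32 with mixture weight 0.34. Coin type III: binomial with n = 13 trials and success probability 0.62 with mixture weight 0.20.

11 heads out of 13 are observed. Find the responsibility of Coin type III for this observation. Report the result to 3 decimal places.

0.994

Posterior ∝ prior × likelihood, so P(k | x) ∝ π_k f_k(x); normalise over all components.
Evaluate each component's likelihood at the observed value:
  f_I = C(13,11)·0.29^11·0.71^2 = 78·1.22005e-06·0.5041 = 4.79722e-05
  f_II = C(13,11)·0.32^11·0.68^2 = 78·3.60288e-06·0.4624 = 0.000129946
  f_III = C(13,11)·0.62^11·0.38^2 = 78·0.00520366·0.1444 = 0.0586098
Prior × likelihood for each component:
  π_I·f_I = 0.46 × 4.79722e-05 = 2.20672e-05
  π_II·f_II = 0.34 × 0.000129946 = 4.41816e-05
  π_III·f_III = 0.20 × 0.0586098 = 0.011722
Denominator: 2.20672e-05 + 4.41816e-05 + 0.011722 = 0.0117882
So the posterior for Coin type III is 0.011722 / 0.0117882 ≈ 0.994.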